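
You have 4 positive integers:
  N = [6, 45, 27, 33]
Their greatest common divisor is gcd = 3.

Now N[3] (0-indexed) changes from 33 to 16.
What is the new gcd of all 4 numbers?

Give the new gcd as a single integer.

Answer: 1

Derivation:
Numbers: [6, 45, 27, 33], gcd = 3
Change: index 3, 33 -> 16
gcd of the OTHER numbers (without index 3): gcd([6, 45, 27]) = 3
New gcd = gcd(g_others, new_val) = gcd(3, 16) = 1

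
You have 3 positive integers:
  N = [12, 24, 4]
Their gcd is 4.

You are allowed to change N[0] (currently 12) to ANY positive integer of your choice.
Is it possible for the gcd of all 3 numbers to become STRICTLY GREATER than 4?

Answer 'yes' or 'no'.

Answer: no

Derivation:
Current gcd = 4
gcd of all OTHER numbers (without N[0]=12): gcd([24, 4]) = 4
The new gcd after any change is gcd(4, new_value).
This can be at most 4.
Since 4 = old gcd 4, the gcd can only stay the same or decrease.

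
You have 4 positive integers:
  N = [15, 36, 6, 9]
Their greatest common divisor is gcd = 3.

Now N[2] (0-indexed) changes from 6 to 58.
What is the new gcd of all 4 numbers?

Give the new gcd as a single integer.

Answer: 1

Derivation:
Numbers: [15, 36, 6, 9], gcd = 3
Change: index 2, 6 -> 58
gcd of the OTHER numbers (without index 2): gcd([15, 36, 9]) = 3
New gcd = gcd(g_others, new_val) = gcd(3, 58) = 1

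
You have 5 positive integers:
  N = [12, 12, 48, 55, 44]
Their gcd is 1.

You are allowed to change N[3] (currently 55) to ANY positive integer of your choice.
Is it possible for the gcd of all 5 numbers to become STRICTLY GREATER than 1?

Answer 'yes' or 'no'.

Current gcd = 1
gcd of all OTHER numbers (without N[3]=55): gcd([12, 12, 48, 44]) = 4
The new gcd after any change is gcd(4, new_value).
This can be at most 4.
Since 4 > old gcd 1, the gcd CAN increase (e.g., set N[3] = 4).

Answer: yes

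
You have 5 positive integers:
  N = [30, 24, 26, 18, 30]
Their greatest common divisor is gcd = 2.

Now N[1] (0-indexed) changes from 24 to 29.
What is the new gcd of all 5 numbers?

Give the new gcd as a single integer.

Answer: 1

Derivation:
Numbers: [30, 24, 26, 18, 30], gcd = 2
Change: index 1, 24 -> 29
gcd of the OTHER numbers (without index 1): gcd([30, 26, 18, 30]) = 2
New gcd = gcd(g_others, new_val) = gcd(2, 29) = 1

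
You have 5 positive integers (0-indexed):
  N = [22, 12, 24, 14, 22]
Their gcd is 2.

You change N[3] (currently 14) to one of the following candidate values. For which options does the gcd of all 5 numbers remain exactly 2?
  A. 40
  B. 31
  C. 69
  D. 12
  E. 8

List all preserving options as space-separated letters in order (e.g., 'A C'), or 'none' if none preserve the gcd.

Answer: A D E

Derivation:
Old gcd = 2; gcd of others (without N[3]) = 2
New gcd for candidate v: gcd(2, v). Preserves old gcd iff gcd(2, v) = 2.
  Option A: v=40, gcd(2,40)=2 -> preserves
  Option B: v=31, gcd(2,31)=1 -> changes
  Option C: v=69, gcd(2,69)=1 -> changes
  Option D: v=12, gcd(2,12)=2 -> preserves
  Option E: v=8, gcd(2,8)=2 -> preserves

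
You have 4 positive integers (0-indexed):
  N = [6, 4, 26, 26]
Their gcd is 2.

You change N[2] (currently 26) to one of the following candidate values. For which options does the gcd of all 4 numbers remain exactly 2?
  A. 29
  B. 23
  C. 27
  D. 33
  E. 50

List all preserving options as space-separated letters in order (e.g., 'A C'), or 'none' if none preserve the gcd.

Old gcd = 2; gcd of others (without N[2]) = 2
New gcd for candidate v: gcd(2, v). Preserves old gcd iff gcd(2, v) = 2.
  Option A: v=29, gcd(2,29)=1 -> changes
  Option B: v=23, gcd(2,23)=1 -> changes
  Option C: v=27, gcd(2,27)=1 -> changes
  Option D: v=33, gcd(2,33)=1 -> changes
  Option E: v=50, gcd(2,50)=2 -> preserves

Answer: E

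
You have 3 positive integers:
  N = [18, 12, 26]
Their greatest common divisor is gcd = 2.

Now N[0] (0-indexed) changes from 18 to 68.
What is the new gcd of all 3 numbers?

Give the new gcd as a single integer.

Numbers: [18, 12, 26], gcd = 2
Change: index 0, 18 -> 68
gcd of the OTHER numbers (without index 0): gcd([12, 26]) = 2
New gcd = gcd(g_others, new_val) = gcd(2, 68) = 2

Answer: 2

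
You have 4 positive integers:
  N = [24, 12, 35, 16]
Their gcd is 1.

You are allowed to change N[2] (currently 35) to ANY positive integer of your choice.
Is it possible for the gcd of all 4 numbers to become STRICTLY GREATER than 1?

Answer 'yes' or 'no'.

Answer: yes

Derivation:
Current gcd = 1
gcd of all OTHER numbers (without N[2]=35): gcd([24, 12, 16]) = 4
The new gcd after any change is gcd(4, new_value).
This can be at most 4.
Since 4 > old gcd 1, the gcd CAN increase (e.g., set N[2] = 4).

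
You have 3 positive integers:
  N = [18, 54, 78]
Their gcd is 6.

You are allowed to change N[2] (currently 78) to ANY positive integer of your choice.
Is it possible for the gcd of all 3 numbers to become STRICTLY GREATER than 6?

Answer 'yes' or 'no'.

Answer: yes

Derivation:
Current gcd = 6
gcd of all OTHER numbers (without N[2]=78): gcd([18, 54]) = 18
The new gcd after any change is gcd(18, new_value).
This can be at most 18.
Since 18 > old gcd 6, the gcd CAN increase (e.g., set N[2] = 18).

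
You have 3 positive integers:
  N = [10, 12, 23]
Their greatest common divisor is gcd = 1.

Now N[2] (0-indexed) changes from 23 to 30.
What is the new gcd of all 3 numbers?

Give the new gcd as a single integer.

Numbers: [10, 12, 23], gcd = 1
Change: index 2, 23 -> 30
gcd of the OTHER numbers (without index 2): gcd([10, 12]) = 2
New gcd = gcd(g_others, new_val) = gcd(2, 30) = 2

Answer: 2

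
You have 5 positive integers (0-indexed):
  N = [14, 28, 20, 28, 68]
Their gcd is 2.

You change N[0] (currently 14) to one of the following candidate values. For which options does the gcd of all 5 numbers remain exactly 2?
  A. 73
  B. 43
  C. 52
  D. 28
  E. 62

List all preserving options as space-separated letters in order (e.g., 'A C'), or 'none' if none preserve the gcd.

Answer: E

Derivation:
Old gcd = 2; gcd of others (without N[0]) = 4
New gcd for candidate v: gcd(4, v). Preserves old gcd iff gcd(4, v) = 2.
  Option A: v=73, gcd(4,73)=1 -> changes
  Option B: v=43, gcd(4,43)=1 -> changes
  Option C: v=52, gcd(4,52)=4 -> changes
  Option D: v=28, gcd(4,28)=4 -> changes
  Option E: v=62, gcd(4,62)=2 -> preserves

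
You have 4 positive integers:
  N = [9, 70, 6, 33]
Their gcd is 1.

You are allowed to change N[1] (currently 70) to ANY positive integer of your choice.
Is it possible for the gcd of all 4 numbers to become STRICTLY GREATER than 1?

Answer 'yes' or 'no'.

Current gcd = 1
gcd of all OTHER numbers (without N[1]=70): gcd([9, 6, 33]) = 3
The new gcd after any change is gcd(3, new_value).
This can be at most 3.
Since 3 > old gcd 1, the gcd CAN increase (e.g., set N[1] = 3).

Answer: yes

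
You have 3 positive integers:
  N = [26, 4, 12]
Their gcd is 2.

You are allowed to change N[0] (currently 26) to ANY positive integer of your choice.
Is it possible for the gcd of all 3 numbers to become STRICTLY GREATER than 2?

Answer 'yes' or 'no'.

Current gcd = 2
gcd of all OTHER numbers (without N[0]=26): gcd([4, 12]) = 4
The new gcd after any change is gcd(4, new_value).
This can be at most 4.
Since 4 > old gcd 2, the gcd CAN increase (e.g., set N[0] = 4).

Answer: yes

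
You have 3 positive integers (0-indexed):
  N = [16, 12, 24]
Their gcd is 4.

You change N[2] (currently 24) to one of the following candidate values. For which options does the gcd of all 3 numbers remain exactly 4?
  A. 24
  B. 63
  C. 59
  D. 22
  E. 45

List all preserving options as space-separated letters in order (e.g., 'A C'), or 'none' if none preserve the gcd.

Answer: A

Derivation:
Old gcd = 4; gcd of others (without N[2]) = 4
New gcd for candidate v: gcd(4, v). Preserves old gcd iff gcd(4, v) = 4.
  Option A: v=24, gcd(4,24)=4 -> preserves
  Option B: v=63, gcd(4,63)=1 -> changes
  Option C: v=59, gcd(4,59)=1 -> changes
  Option D: v=22, gcd(4,22)=2 -> changes
  Option E: v=45, gcd(4,45)=1 -> changes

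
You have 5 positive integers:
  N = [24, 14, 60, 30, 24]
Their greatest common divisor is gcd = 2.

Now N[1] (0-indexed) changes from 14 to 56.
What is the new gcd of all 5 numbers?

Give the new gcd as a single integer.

Numbers: [24, 14, 60, 30, 24], gcd = 2
Change: index 1, 14 -> 56
gcd of the OTHER numbers (without index 1): gcd([24, 60, 30, 24]) = 6
New gcd = gcd(g_others, new_val) = gcd(6, 56) = 2

Answer: 2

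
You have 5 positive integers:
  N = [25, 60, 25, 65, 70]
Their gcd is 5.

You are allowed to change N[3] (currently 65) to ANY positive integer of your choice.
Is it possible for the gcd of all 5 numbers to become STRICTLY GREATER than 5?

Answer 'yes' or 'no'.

Answer: no

Derivation:
Current gcd = 5
gcd of all OTHER numbers (without N[3]=65): gcd([25, 60, 25, 70]) = 5
The new gcd after any change is gcd(5, new_value).
This can be at most 5.
Since 5 = old gcd 5, the gcd can only stay the same or decrease.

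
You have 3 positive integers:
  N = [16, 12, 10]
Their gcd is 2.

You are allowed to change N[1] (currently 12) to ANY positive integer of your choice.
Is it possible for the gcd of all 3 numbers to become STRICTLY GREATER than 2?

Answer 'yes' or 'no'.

Current gcd = 2
gcd of all OTHER numbers (without N[1]=12): gcd([16, 10]) = 2
The new gcd after any change is gcd(2, new_value).
This can be at most 2.
Since 2 = old gcd 2, the gcd can only stay the same or decrease.

Answer: no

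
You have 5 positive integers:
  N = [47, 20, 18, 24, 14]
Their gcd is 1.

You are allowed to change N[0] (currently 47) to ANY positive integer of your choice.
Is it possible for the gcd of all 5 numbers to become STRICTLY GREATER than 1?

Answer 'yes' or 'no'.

Current gcd = 1
gcd of all OTHER numbers (without N[0]=47): gcd([20, 18, 24, 14]) = 2
The new gcd after any change is gcd(2, new_value).
This can be at most 2.
Since 2 > old gcd 1, the gcd CAN increase (e.g., set N[0] = 2).

Answer: yes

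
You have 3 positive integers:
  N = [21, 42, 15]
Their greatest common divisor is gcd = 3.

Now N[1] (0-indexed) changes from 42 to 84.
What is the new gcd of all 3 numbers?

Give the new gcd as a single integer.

Answer: 3

Derivation:
Numbers: [21, 42, 15], gcd = 3
Change: index 1, 42 -> 84
gcd of the OTHER numbers (without index 1): gcd([21, 15]) = 3
New gcd = gcd(g_others, new_val) = gcd(3, 84) = 3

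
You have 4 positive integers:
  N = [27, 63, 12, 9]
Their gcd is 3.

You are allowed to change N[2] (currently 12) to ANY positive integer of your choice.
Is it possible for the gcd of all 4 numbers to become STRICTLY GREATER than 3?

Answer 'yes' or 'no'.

Current gcd = 3
gcd of all OTHER numbers (without N[2]=12): gcd([27, 63, 9]) = 9
The new gcd after any change is gcd(9, new_value).
This can be at most 9.
Since 9 > old gcd 3, the gcd CAN increase (e.g., set N[2] = 9).

Answer: yes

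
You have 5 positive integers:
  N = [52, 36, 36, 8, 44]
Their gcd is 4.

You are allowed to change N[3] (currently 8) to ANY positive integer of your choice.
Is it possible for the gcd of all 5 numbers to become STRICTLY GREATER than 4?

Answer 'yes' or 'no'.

Answer: no

Derivation:
Current gcd = 4
gcd of all OTHER numbers (without N[3]=8): gcd([52, 36, 36, 44]) = 4
The new gcd after any change is gcd(4, new_value).
This can be at most 4.
Since 4 = old gcd 4, the gcd can only stay the same or decrease.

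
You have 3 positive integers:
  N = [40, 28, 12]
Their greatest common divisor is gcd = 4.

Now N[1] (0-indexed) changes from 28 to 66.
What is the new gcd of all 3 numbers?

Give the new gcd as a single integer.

Answer: 2

Derivation:
Numbers: [40, 28, 12], gcd = 4
Change: index 1, 28 -> 66
gcd of the OTHER numbers (without index 1): gcd([40, 12]) = 4
New gcd = gcd(g_others, new_val) = gcd(4, 66) = 2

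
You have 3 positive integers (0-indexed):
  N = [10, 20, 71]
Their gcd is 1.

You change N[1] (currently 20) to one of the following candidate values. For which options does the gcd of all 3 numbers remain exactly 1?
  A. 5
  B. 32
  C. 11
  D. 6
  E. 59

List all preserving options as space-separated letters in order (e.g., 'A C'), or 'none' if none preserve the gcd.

Old gcd = 1; gcd of others (without N[1]) = 1
New gcd for candidate v: gcd(1, v). Preserves old gcd iff gcd(1, v) = 1.
  Option A: v=5, gcd(1,5)=1 -> preserves
  Option B: v=32, gcd(1,32)=1 -> preserves
  Option C: v=11, gcd(1,11)=1 -> preserves
  Option D: v=6, gcd(1,6)=1 -> preserves
  Option E: v=59, gcd(1,59)=1 -> preserves

Answer: A B C D E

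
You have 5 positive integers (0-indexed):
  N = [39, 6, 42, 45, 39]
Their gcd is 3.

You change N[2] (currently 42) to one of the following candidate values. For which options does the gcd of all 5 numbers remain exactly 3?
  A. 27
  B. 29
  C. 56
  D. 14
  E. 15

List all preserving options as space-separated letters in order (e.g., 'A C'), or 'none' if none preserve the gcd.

Answer: A E

Derivation:
Old gcd = 3; gcd of others (without N[2]) = 3
New gcd for candidate v: gcd(3, v). Preserves old gcd iff gcd(3, v) = 3.
  Option A: v=27, gcd(3,27)=3 -> preserves
  Option B: v=29, gcd(3,29)=1 -> changes
  Option C: v=56, gcd(3,56)=1 -> changes
  Option D: v=14, gcd(3,14)=1 -> changes
  Option E: v=15, gcd(3,15)=3 -> preserves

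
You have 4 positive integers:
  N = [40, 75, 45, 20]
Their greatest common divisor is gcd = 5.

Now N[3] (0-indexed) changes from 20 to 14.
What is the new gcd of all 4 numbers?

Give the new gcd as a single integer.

Numbers: [40, 75, 45, 20], gcd = 5
Change: index 3, 20 -> 14
gcd of the OTHER numbers (without index 3): gcd([40, 75, 45]) = 5
New gcd = gcd(g_others, new_val) = gcd(5, 14) = 1

Answer: 1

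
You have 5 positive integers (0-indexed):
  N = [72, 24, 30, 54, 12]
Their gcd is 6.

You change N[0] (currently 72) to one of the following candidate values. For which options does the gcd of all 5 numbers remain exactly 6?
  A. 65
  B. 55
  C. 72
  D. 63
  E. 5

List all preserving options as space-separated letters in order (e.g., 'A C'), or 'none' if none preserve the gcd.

Answer: C

Derivation:
Old gcd = 6; gcd of others (without N[0]) = 6
New gcd for candidate v: gcd(6, v). Preserves old gcd iff gcd(6, v) = 6.
  Option A: v=65, gcd(6,65)=1 -> changes
  Option B: v=55, gcd(6,55)=1 -> changes
  Option C: v=72, gcd(6,72)=6 -> preserves
  Option D: v=63, gcd(6,63)=3 -> changes
  Option E: v=5, gcd(6,5)=1 -> changes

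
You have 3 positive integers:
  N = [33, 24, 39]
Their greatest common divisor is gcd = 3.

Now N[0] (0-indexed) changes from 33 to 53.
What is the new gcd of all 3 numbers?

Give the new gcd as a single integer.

Numbers: [33, 24, 39], gcd = 3
Change: index 0, 33 -> 53
gcd of the OTHER numbers (without index 0): gcd([24, 39]) = 3
New gcd = gcd(g_others, new_val) = gcd(3, 53) = 1

Answer: 1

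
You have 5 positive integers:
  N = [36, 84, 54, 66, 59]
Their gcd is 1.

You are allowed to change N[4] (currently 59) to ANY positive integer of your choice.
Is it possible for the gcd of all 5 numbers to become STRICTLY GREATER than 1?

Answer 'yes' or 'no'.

Answer: yes

Derivation:
Current gcd = 1
gcd of all OTHER numbers (without N[4]=59): gcd([36, 84, 54, 66]) = 6
The new gcd after any change is gcd(6, new_value).
This can be at most 6.
Since 6 > old gcd 1, the gcd CAN increase (e.g., set N[4] = 6).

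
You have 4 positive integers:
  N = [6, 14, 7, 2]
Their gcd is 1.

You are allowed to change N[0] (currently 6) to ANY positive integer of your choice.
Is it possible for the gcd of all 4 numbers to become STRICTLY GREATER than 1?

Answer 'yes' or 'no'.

Answer: no

Derivation:
Current gcd = 1
gcd of all OTHER numbers (without N[0]=6): gcd([14, 7, 2]) = 1
The new gcd after any change is gcd(1, new_value).
This can be at most 1.
Since 1 = old gcd 1, the gcd can only stay the same or decrease.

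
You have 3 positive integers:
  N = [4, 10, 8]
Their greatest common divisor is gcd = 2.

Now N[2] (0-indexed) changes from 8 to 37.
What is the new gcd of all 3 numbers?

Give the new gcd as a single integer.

Numbers: [4, 10, 8], gcd = 2
Change: index 2, 8 -> 37
gcd of the OTHER numbers (without index 2): gcd([4, 10]) = 2
New gcd = gcd(g_others, new_val) = gcd(2, 37) = 1

Answer: 1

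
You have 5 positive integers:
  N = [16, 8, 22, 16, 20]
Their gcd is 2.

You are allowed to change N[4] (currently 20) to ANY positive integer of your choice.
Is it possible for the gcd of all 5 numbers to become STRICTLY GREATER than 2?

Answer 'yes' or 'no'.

Answer: no

Derivation:
Current gcd = 2
gcd of all OTHER numbers (without N[4]=20): gcd([16, 8, 22, 16]) = 2
The new gcd after any change is gcd(2, new_value).
This can be at most 2.
Since 2 = old gcd 2, the gcd can only stay the same or decrease.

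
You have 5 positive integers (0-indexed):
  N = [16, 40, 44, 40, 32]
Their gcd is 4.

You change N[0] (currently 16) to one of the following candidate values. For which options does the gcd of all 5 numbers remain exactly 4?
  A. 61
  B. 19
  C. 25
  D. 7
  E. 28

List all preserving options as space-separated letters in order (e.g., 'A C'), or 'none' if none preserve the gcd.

Answer: E

Derivation:
Old gcd = 4; gcd of others (without N[0]) = 4
New gcd for candidate v: gcd(4, v). Preserves old gcd iff gcd(4, v) = 4.
  Option A: v=61, gcd(4,61)=1 -> changes
  Option B: v=19, gcd(4,19)=1 -> changes
  Option C: v=25, gcd(4,25)=1 -> changes
  Option D: v=7, gcd(4,7)=1 -> changes
  Option E: v=28, gcd(4,28)=4 -> preserves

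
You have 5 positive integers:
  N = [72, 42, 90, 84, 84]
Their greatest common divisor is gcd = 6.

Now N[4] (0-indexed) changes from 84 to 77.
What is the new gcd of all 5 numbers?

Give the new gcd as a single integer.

Numbers: [72, 42, 90, 84, 84], gcd = 6
Change: index 4, 84 -> 77
gcd of the OTHER numbers (without index 4): gcd([72, 42, 90, 84]) = 6
New gcd = gcd(g_others, new_val) = gcd(6, 77) = 1

Answer: 1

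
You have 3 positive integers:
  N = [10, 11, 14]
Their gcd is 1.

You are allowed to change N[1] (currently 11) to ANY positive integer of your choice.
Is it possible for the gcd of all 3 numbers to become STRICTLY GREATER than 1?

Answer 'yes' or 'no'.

Current gcd = 1
gcd of all OTHER numbers (without N[1]=11): gcd([10, 14]) = 2
The new gcd after any change is gcd(2, new_value).
This can be at most 2.
Since 2 > old gcd 1, the gcd CAN increase (e.g., set N[1] = 2).

Answer: yes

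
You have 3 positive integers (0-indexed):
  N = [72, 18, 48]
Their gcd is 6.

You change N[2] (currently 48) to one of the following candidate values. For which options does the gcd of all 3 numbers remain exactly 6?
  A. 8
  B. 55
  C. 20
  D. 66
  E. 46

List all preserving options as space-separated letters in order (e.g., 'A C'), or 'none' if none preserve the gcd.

Old gcd = 6; gcd of others (without N[2]) = 18
New gcd for candidate v: gcd(18, v). Preserves old gcd iff gcd(18, v) = 6.
  Option A: v=8, gcd(18,8)=2 -> changes
  Option B: v=55, gcd(18,55)=1 -> changes
  Option C: v=20, gcd(18,20)=2 -> changes
  Option D: v=66, gcd(18,66)=6 -> preserves
  Option E: v=46, gcd(18,46)=2 -> changes

Answer: D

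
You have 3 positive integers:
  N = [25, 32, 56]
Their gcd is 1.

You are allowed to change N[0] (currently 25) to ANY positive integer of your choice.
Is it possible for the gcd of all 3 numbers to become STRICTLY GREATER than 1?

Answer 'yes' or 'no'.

Answer: yes

Derivation:
Current gcd = 1
gcd of all OTHER numbers (without N[0]=25): gcd([32, 56]) = 8
The new gcd after any change is gcd(8, new_value).
This can be at most 8.
Since 8 > old gcd 1, the gcd CAN increase (e.g., set N[0] = 8).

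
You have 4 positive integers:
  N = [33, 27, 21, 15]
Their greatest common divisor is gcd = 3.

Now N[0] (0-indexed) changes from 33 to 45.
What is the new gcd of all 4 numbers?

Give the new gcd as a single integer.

Numbers: [33, 27, 21, 15], gcd = 3
Change: index 0, 33 -> 45
gcd of the OTHER numbers (without index 0): gcd([27, 21, 15]) = 3
New gcd = gcd(g_others, new_val) = gcd(3, 45) = 3

Answer: 3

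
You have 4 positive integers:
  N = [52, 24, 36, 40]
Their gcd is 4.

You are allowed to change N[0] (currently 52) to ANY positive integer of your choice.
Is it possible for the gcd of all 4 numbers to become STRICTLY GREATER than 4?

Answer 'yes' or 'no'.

Answer: no

Derivation:
Current gcd = 4
gcd of all OTHER numbers (without N[0]=52): gcd([24, 36, 40]) = 4
The new gcd after any change is gcd(4, new_value).
This can be at most 4.
Since 4 = old gcd 4, the gcd can only stay the same or decrease.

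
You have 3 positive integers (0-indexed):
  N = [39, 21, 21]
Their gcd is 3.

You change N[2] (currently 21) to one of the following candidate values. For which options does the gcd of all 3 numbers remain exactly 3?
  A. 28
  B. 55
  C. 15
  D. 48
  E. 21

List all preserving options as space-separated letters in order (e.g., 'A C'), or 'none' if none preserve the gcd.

Answer: C D E

Derivation:
Old gcd = 3; gcd of others (without N[2]) = 3
New gcd for candidate v: gcd(3, v). Preserves old gcd iff gcd(3, v) = 3.
  Option A: v=28, gcd(3,28)=1 -> changes
  Option B: v=55, gcd(3,55)=1 -> changes
  Option C: v=15, gcd(3,15)=3 -> preserves
  Option D: v=48, gcd(3,48)=3 -> preserves
  Option E: v=21, gcd(3,21)=3 -> preserves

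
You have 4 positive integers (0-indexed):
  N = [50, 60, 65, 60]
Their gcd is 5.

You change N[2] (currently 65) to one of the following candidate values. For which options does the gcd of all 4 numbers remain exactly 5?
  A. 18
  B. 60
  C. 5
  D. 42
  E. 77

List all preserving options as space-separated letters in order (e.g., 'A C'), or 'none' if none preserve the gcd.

Old gcd = 5; gcd of others (without N[2]) = 10
New gcd for candidate v: gcd(10, v). Preserves old gcd iff gcd(10, v) = 5.
  Option A: v=18, gcd(10,18)=2 -> changes
  Option B: v=60, gcd(10,60)=10 -> changes
  Option C: v=5, gcd(10,5)=5 -> preserves
  Option D: v=42, gcd(10,42)=2 -> changes
  Option E: v=77, gcd(10,77)=1 -> changes

Answer: C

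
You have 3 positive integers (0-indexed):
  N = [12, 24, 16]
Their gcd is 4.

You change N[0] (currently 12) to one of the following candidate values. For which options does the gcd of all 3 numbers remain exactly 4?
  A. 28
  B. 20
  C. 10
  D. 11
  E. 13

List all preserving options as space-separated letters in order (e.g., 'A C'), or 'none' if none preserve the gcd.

Old gcd = 4; gcd of others (without N[0]) = 8
New gcd for candidate v: gcd(8, v). Preserves old gcd iff gcd(8, v) = 4.
  Option A: v=28, gcd(8,28)=4 -> preserves
  Option B: v=20, gcd(8,20)=4 -> preserves
  Option C: v=10, gcd(8,10)=2 -> changes
  Option D: v=11, gcd(8,11)=1 -> changes
  Option E: v=13, gcd(8,13)=1 -> changes

Answer: A B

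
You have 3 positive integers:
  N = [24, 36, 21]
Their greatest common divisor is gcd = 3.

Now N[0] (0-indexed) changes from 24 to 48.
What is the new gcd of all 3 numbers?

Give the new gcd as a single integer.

Answer: 3

Derivation:
Numbers: [24, 36, 21], gcd = 3
Change: index 0, 24 -> 48
gcd of the OTHER numbers (without index 0): gcd([36, 21]) = 3
New gcd = gcd(g_others, new_val) = gcd(3, 48) = 3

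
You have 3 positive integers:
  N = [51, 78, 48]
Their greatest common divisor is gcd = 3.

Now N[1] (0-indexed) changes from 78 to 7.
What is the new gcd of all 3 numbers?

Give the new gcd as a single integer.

Answer: 1

Derivation:
Numbers: [51, 78, 48], gcd = 3
Change: index 1, 78 -> 7
gcd of the OTHER numbers (without index 1): gcd([51, 48]) = 3
New gcd = gcd(g_others, new_val) = gcd(3, 7) = 1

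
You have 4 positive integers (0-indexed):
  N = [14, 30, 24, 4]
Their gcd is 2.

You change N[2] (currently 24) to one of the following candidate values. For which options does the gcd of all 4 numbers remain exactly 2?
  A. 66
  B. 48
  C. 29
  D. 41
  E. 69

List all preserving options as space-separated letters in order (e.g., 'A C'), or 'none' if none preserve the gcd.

Old gcd = 2; gcd of others (without N[2]) = 2
New gcd for candidate v: gcd(2, v). Preserves old gcd iff gcd(2, v) = 2.
  Option A: v=66, gcd(2,66)=2 -> preserves
  Option B: v=48, gcd(2,48)=2 -> preserves
  Option C: v=29, gcd(2,29)=1 -> changes
  Option D: v=41, gcd(2,41)=1 -> changes
  Option E: v=69, gcd(2,69)=1 -> changes

Answer: A B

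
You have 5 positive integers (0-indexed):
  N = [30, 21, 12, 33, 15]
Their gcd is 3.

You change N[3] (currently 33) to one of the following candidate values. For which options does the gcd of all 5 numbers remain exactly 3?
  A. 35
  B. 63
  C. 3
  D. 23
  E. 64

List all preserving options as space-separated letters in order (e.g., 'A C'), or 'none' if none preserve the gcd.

Answer: B C

Derivation:
Old gcd = 3; gcd of others (without N[3]) = 3
New gcd for candidate v: gcd(3, v). Preserves old gcd iff gcd(3, v) = 3.
  Option A: v=35, gcd(3,35)=1 -> changes
  Option B: v=63, gcd(3,63)=3 -> preserves
  Option C: v=3, gcd(3,3)=3 -> preserves
  Option D: v=23, gcd(3,23)=1 -> changes
  Option E: v=64, gcd(3,64)=1 -> changes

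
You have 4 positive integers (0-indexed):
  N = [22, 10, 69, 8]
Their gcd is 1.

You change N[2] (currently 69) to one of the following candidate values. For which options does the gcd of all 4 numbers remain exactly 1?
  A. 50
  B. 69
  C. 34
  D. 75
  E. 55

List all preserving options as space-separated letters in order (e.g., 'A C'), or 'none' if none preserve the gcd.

Answer: B D E

Derivation:
Old gcd = 1; gcd of others (without N[2]) = 2
New gcd for candidate v: gcd(2, v). Preserves old gcd iff gcd(2, v) = 1.
  Option A: v=50, gcd(2,50)=2 -> changes
  Option B: v=69, gcd(2,69)=1 -> preserves
  Option C: v=34, gcd(2,34)=2 -> changes
  Option D: v=75, gcd(2,75)=1 -> preserves
  Option E: v=55, gcd(2,55)=1 -> preserves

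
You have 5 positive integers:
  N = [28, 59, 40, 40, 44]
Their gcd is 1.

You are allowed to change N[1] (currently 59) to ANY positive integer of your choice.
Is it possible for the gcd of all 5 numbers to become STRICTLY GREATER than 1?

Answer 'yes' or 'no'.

Current gcd = 1
gcd of all OTHER numbers (without N[1]=59): gcd([28, 40, 40, 44]) = 4
The new gcd after any change is gcd(4, new_value).
This can be at most 4.
Since 4 > old gcd 1, the gcd CAN increase (e.g., set N[1] = 4).

Answer: yes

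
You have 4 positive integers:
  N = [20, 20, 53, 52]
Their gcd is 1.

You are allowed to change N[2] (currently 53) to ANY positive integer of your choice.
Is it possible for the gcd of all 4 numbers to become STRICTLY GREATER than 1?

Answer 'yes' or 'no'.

Answer: yes

Derivation:
Current gcd = 1
gcd of all OTHER numbers (without N[2]=53): gcd([20, 20, 52]) = 4
The new gcd after any change is gcd(4, new_value).
This can be at most 4.
Since 4 > old gcd 1, the gcd CAN increase (e.g., set N[2] = 4).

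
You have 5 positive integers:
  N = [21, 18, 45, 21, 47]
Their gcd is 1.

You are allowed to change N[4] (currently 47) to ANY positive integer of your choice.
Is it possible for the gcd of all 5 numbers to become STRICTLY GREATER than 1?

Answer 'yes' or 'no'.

Current gcd = 1
gcd of all OTHER numbers (without N[4]=47): gcd([21, 18, 45, 21]) = 3
The new gcd after any change is gcd(3, new_value).
This can be at most 3.
Since 3 > old gcd 1, the gcd CAN increase (e.g., set N[4] = 3).

Answer: yes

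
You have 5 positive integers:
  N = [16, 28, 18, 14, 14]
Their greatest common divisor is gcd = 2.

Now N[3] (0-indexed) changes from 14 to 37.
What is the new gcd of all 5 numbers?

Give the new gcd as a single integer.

Answer: 1

Derivation:
Numbers: [16, 28, 18, 14, 14], gcd = 2
Change: index 3, 14 -> 37
gcd of the OTHER numbers (without index 3): gcd([16, 28, 18, 14]) = 2
New gcd = gcd(g_others, new_val) = gcd(2, 37) = 1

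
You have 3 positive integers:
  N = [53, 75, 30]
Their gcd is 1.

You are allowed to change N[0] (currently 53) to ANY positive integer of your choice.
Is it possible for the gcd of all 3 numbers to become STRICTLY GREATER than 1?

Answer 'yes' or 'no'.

Answer: yes

Derivation:
Current gcd = 1
gcd of all OTHER numbers (without N[0]=53): gcd([75, 30]) = 15
The new gcd after any change is gcd(15, new_value).
This can be at most 15.
Since 15 > old gcd 1, the gcd CAN increase (e.g., set N[0] = 15).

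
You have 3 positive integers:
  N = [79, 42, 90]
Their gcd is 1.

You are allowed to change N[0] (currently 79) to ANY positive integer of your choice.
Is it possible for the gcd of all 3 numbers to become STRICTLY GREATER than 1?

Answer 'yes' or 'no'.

Answer: yes

Derivation:
Current gcd = 1
gcd of all OTHER numbers (without N[0]=79): gcd([42, 90]) = 6
The new gcd after any change is gcd(6, new_value).
This can be at most 6.
Since 6 > old gcd 1, the gcd CAN increase (e.g., set N[0] = 6).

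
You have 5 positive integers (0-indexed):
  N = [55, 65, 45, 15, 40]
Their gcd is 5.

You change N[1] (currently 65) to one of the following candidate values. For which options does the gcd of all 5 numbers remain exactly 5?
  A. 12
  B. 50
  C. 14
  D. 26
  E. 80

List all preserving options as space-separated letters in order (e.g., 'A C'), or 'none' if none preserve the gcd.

Old gcd = 5; gcd of others (without N[1]) = 5
New gcd for candidate v: gcd(5, v). Preserves old gcd iff gcd(5, v) = 5.
  Option A: v=12, gcd(5,12)=1 -> changes
  Option B: v=50, gcd(5,50)=5 -> preserves
  Option C: v=14, gcd(5,14)=1 -> changes
  Option D: v=26, gcd(5,26)=1 -> changes
  Option E: v=80, gcd(5,80)=5 -> preserves

Answer: B E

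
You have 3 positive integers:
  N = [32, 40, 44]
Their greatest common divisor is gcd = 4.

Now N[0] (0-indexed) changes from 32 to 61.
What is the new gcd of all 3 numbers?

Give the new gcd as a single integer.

Numbers: [32, 40, 44], gcd = 4
Change: index 0, 32 -> 61
gcd of the OTHER numbers (without index 0): gcd([40, 44]) = 4
New gcd = gcd(g_others, new_val) = gcd(4, 61) = 1

Answer: 1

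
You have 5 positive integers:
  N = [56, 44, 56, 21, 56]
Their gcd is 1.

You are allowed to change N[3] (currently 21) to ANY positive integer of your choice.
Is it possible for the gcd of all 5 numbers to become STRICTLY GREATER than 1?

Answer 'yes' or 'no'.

Answer: yes

Derivation:
Current gcd = 1
gcd of all OTHER numbers (without N[3]=21): gcd([56, 44, 56, 56]) = 4
The new gcd after any change is gcd(4, new_value).
This can be at most 4.
Since 4 > old gcd 1, the gcd CAN increase (e.g., set N[3] = 4).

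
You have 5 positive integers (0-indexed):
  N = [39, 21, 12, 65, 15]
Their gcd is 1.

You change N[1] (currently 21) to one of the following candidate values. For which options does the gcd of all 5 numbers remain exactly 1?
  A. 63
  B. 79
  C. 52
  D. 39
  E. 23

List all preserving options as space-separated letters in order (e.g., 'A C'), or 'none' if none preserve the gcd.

Answer: A B C D E

Derivation:
Old gcd = 1; gcd of others (without N[1]) = 1
New gcd for candidate v: gcd(1, v). Preserves old gcd iff gcd(1, v) = 1.
  Option A: v=63, gcd(1,63)=1 -> preserves
  Option B: v=79, gcd(1,79)=1 -> preserves
  Option C: v=52, gcd(1,52)=1 -> preserves
  Option D: v=39, gcd(1,39)=1 -> preserves
  Option E: v=23, gcd(1,23)=1 -> preserves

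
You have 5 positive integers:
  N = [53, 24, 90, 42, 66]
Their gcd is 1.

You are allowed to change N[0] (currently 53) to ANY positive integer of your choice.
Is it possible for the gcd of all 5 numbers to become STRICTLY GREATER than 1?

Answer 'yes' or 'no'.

Answer: yes

Derivation:
Current gcd = 1
gcd of all OTHER numbers (without N[0]=53): gcd([24, 90, 42, 66]) = 6
The new gcd after any change is gcd(6, new_value).
This can be at most 6.
Since 6 > old gcd 1, the gcd CAN increase (e.g., set N[0] = 6).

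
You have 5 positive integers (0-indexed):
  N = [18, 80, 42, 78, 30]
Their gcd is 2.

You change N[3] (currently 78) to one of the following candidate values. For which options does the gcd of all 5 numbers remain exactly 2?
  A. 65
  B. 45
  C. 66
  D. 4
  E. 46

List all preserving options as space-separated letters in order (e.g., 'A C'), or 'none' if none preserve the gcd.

Old gcd = 2; gcd of others (without N[3]) = 2
New gcd for candidate v: gcd(2, v). Preserves old gcd iff gcd(2, v) = 2.
  Option A: v=65, gcd(2,65)=1 -> changes
  Option B: v=45, gcd(2,45)=1 -> changes
  Option C: v=66, gcd(2,66)=2 -> preserves
  Option D: v=4, gcd(2,4)=2 -> preserves
  Option E: v=46, gcd(2,46)=2 -> preserves

Answer: C D E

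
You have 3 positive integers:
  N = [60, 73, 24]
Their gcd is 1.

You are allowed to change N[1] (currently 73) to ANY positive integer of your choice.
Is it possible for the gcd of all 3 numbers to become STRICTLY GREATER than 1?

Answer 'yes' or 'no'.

Current gcd = 1
gcd of all OTHER numbers (without N[1]=73): gcd([60, 24]) = 12
The new gcd after any change is gcd(12, new_value).
This can be at most 12.
Since 12 > old gcd 1, the gcd CAN increase (e.g., set N[1] = 12).

Answer: yes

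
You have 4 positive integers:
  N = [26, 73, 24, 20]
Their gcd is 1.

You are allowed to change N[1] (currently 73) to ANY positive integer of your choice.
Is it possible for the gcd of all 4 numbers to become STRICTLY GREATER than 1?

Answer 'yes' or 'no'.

Answer: yes

Derivation:
Current gcd = 1
gcd of all OTHER numbers (without N[1]=73): gcd([26, 24, 20]) = 2
The new gcd after any change is gcd(2, new_value).
This can be at most 2.
Since 2 > old gcd 1, the gcd CAN increase (e.g., set N[1] = 2).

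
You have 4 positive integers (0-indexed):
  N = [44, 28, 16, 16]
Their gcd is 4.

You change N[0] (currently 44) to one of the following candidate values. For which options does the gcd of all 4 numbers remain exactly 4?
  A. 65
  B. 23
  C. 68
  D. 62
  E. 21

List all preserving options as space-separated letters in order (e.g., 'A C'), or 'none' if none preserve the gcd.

Old gcd = 4; gcd of others (without N[0]) = 4
New gcd for candidate v: gcd(4, v). Preserves old gcd iff gcd(4, v) = 4.
  Option A: v=65, gcd(4,65)=1 -> changes
  Option B: v=23, gcd(4,23)=1 -> changes
  Option C: v=68, gcd(4,68)=4 -> preserves
  Option D: v=62, gcd(4,62)=2 -> changes
  Option E: v=21, gcd(4,21)=1 -> changes

Answer: C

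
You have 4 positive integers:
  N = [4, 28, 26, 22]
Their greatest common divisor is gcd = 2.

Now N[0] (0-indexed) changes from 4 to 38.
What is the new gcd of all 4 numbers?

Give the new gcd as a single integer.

Answer: 2

Derivation:
Numbers: [4, 28, 26, 22], gcd = 2
Change: index 0, 4 -> 38
gcd of the OTHER numbers (without index 0): gcd([28, 26, 22]) = 2
New gcd = gcd(g_others, new_val) = gcd(2, 38) = 2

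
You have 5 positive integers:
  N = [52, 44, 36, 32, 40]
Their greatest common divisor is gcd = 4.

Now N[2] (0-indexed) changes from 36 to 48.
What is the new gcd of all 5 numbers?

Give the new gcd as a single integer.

Answer: 4

Derivation:
Numbers: [52, 44, 36, 32, 40], gcd = 4
Change: index 2, 36 -> 48
gcd of the OTHER numbers (without index 2): gcd([52, 44, 32, 40]) = 4
New gcd = gcd(g_others, new_val) = gcd(4, 48) = 4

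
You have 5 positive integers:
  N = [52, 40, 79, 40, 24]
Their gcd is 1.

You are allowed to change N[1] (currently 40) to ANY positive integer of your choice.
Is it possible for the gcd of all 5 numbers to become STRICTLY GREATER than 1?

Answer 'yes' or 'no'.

Current gcd = 1
gcd of all OTHER numbers (without N[1]=40): gcd([52, 79, 40, 24]) = 1
The new gcd after any change is gcd(1, new_value).
This can be at most 1.
Since 1 = old gcd 1, the gcd can only stay the same or decrease.

Answer: no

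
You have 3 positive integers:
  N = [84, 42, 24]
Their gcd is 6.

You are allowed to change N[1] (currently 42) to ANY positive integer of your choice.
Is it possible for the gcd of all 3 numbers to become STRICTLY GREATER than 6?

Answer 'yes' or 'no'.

Current gcd = 6
gcd of all OTHER numbers (without N[1]=42): gcd([84, 24]) = 12
The new gcd after any change is gcd(12, new_value).
This can be at most 12.
Since 12 > old gcd 6, the gcd CAN increase (e.g., set N[1] = 12).

Answer: yes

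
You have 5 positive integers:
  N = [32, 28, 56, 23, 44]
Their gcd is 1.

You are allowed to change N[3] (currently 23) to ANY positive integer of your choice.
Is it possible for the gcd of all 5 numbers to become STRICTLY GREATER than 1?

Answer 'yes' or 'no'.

Current gcd = 1
gcd of all OTHER numbers (without N[3]=23): gcd([32, 28, 56, 44]) = 4
The new gcd after any change is gcd(4, new_value).
This can be at most 4.
Since 4 > old gcd 1, the gcd CAN increase (e.g., set N[3] = 4).

Answer: yes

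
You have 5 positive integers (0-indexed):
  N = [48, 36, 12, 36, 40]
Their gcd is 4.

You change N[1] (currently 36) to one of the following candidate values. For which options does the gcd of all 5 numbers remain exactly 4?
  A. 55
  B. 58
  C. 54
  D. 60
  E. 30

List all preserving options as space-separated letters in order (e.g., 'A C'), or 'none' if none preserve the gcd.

Answer: D

Derivation:
Old gcd = 4; gcd of others (without N[1]) = 4
New gcd for candidate v: gcd(4, v). Preserves old gcd iff gcd(4, v) = 4.
  Option A: v=55, gcd(4,55)=1 -> changes
  Option B: v=58, gcd(4,58)=2 -> changes
  Option C: v=54, gcd(4,54)=2 -> changes
  Option D: v=60, gcd(4,60)=4 -> preserves
  Option E: v=30, gcd(4,30)=2 -> changes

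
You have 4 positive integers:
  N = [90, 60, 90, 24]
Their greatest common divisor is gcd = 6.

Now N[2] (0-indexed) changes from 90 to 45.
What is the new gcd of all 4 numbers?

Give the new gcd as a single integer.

Numbers: [90, 60, 90, 24], gcd = 6
Change: index 2, 90 -> 45
gcd of the OTHER numbers (without index 2): gcd([90, 60, 24]) = 6
New gcd = gcd(g_others, new_val) = gcd(6, 45) = 3

Answer: 3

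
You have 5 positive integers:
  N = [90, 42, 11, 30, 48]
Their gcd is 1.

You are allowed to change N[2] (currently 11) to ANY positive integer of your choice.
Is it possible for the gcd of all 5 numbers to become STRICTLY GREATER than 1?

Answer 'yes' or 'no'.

Answer: yes

Derivation:
Current gcd = 1
gcd of all OTHER numbers (without N[2]=11): gcd([90, 42, 30, 48]) = 6
The new gcd after any change is gcd(6, new_value).
This can be at most 6.
Since 6 > old gcd 1, the gcd CAN increase (e.g., set N[2] = 6).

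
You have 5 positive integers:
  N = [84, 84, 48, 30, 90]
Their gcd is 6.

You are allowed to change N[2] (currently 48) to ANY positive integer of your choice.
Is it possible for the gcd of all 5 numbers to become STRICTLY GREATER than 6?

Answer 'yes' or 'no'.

Answer: no

Derivation:
Current gcd = 6
gcd of all OTHER numbers (without N[2]=48): gcd([84, 84, 30, 90]) = 6
The new gcd after any change is gcd(6, new_value).
This can be at most 6.
Since 6 = old gcd 6, the gcd can only stay the same or decrease.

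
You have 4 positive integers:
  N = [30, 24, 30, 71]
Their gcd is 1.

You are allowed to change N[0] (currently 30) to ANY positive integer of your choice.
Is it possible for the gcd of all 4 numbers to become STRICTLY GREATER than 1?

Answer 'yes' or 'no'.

Answer: no

Derivation:
Current gcd = 1
gcd of all OTHER numbers (without N[0]=30): gcd([24, 30, 71]) = 1
The new gcd after any change is gcd(1, new_value).
This can be at most 1.
Since 1 = old gcd 1, the gcd can only stay the same or decrease.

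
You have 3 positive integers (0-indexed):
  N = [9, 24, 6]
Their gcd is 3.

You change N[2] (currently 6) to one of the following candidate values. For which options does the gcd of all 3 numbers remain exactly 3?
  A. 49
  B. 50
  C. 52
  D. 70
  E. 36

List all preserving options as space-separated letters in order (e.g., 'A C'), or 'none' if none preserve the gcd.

Answer: E

Derivation:
Old gcd = 3; gcd of others (without N[2]) = 3
New gcd for candidate v: gcd(3, v). Preserves old gcd iff gcd(3, v) = 3.
  Option A: v=49, gcd(3,49)=1 -> changes
  Option B: v=50, gcd(3,50)=1 -> changes
  Option C: v=52, gcd(3,52)=1 -> changes
  Option D: v=70, gcd(3,70)=1 -> changes
  Option E: v=36, gcd(3,36)=3 -> preserves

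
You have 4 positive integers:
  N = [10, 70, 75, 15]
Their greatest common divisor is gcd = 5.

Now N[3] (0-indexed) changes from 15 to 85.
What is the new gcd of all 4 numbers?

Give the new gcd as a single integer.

Numbers: [10, 70, 75, 15], gcd = 5
Change: index 3, 15 -> 85
gcd of the OTHER numbers (without index 3): gcd([10, 70, 75]) = 5
New gcd = gcd(g_others, new_val) = gcd(5, 85) = 5

Answer: 5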